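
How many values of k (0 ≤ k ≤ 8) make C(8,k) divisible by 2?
Checking C(8,k) mod 2 for k = 0..8: divisible at k = 1, 2, 3, 4, 5, 6, 7. That's 7 values.
Final answer: 7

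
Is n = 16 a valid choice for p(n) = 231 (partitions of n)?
Yes

Explanation: Pentagonal recurrence p(n) = p(n−1) + p(n−2) − p(n−5) − p(n−7) + …: p(16) = p(15) + p(14) − p(11) − p(9) + p(4) + p(1) = 176 + 135 − 56 − 30 + 5 + 1 = 231, which equals 231.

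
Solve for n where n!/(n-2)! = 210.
n!/(n-2)! = n×(n-1), a product of 2 consecutive integers ≈ (n−0.5)^2. 210^(1/2) + 0.5 ≈ 15.0; check n = 15: 15×14 = 210 ✓. So n = 15.
Final answer: 15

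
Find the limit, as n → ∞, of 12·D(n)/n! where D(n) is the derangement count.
12/e

Explanation: D(n)/n! → 1/e, so 12·D(n)/n! → 12/e.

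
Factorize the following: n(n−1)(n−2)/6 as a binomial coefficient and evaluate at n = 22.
C(n,3); C(22,3) = 1,540
n(n−1)(n−2)/6 = n!/(3!(n−3)!) = C(n,3). At n = 22: C(22,3) = 1,540.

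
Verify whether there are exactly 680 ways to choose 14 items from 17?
True
C(17,14) = 680.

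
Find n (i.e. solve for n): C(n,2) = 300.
25

Reasoning: C(n,2) = n(n−1)/2! is increasing in n, and n(n−1) = 2!·300 = 600 ≈ (n−0.5)^2 gives n ≈ 25.0. Check: C(23,2) = 253, C(24,2) = 276, C(25,2) = 300 ✓. So n = 25.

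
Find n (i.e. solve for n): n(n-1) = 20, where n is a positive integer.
n² − n − 20 = 0, so n = (1 ± √(1 + 4·20))/2 = (1 ± √81)/2 = (1 ± 9)/2, i.e. n = 5 or n = -4. Taking the positive root, n = 5 (check: 5×4 = 20).
Final answer: 5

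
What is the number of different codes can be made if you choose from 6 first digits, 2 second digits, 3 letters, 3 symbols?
108

By the multiplication principle: 6 × 2 × 3 × 3 = 108.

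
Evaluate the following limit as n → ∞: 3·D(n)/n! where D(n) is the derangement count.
3/e

Working:
D(n)/n! → 1/e, so 3·D(n)/n! → 3/e.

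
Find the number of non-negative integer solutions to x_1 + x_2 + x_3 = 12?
91
C(12+3-1, 3-1) = 91.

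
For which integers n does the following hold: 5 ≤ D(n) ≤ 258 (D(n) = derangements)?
4, 5
Using D(n) = (n−1)[D(n−1) + D(n−2)] with D(1)=0, D(2)=1: D(3)=2; D(4)=9; D(5)=44; D(6)=265. So valid n = 4, 5.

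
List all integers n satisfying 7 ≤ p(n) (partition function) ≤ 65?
Tabulating p(n) via p(n) = p(n−1) + p(n−2) − p(n−5) − p(n−7) + …: p(4)=5; p(5)=7; p(6)=11; p(7)=15; p(8)=22; p(9)=30; p(10)=42; p(11)=56; p(12)=77. So valid n = 5, 6, 7, 8, 9, 10, 11.

Answer: 5, 6, 7, 8, 9, 10, 11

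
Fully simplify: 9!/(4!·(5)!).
126
This is C(9,4) = 126.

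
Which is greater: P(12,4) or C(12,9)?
P(12,4)=11,880, C(12,9)=220.

Answer: P(12,4)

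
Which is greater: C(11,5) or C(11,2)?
C(11,5)=462, C(11,2)=55.
Final answer: C(11,5)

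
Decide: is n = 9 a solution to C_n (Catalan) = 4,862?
Yes

Working:
C_9 = C(18,9)/(9+1) = 48,620/10 = 4,862, which equals 4,862.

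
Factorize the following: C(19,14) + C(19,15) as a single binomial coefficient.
C(20,15)

Explanation: By Pascal's identity: C(19,14) + C(19,15) = C(20,15) = 15,504.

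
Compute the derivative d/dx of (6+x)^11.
11(6+x)^10

Using the power rule: d/dx (6+x)^11 = 11(6+x)^{10}.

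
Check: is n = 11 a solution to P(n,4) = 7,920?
Yes

Working:
P(11,4) = 11·10·9·8 = 7,920, which equals 7,920.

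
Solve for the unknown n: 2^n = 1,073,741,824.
30

Reasoning: 1,073,741,824 = 1,024 × 1,024 × 1,024 = 2^10 × 2^10 × 2^10 = 2^30, so n = 30.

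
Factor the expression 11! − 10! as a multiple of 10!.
10 × 10! = 36,288,000
11! − 10! = 11·10! − 10! = (11 − 1)·10! = 10 × 10! = 36,288,000.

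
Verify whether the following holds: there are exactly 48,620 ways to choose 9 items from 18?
C(18,9) = 48,620.

Answer: True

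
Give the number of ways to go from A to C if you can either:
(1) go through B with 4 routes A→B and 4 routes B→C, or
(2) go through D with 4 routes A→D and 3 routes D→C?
28

Explanation: Route via B: 4×4=16. Route via D: 4×3=12. Total: 28.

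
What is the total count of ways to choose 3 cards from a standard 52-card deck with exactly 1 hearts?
13 hearts and 39 non-hearts: C(13,1) × C(39,2) = 13 × 741 = 9,633.

Answer: 9,633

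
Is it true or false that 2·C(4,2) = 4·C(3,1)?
Absorption identity k·C(n,k) = n·C(n-1,k-1). LHS = 2·6 = 12; RHS = 4·3 = 12.

Answer: True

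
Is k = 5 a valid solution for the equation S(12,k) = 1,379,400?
Yes

Working:
S(12,5) = 5·S(11,5) + S(11,4) = 5·246,730 + 145,750 = 1,379,400, which equals 1,379,400.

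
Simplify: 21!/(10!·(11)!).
352,716

Explanation: This is C(21,10) = 352,716.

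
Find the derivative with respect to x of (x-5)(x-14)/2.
(2x - 19)/2
d/dx[(x-5)(x-14)] = (x-14) + (x-5) = 2x - 19. Dividing by 2 gives (2x - 19)/2.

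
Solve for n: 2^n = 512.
9
2^9 = 512, so n = 9.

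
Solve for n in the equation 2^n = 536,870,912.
29
536,870,912 = 1,024 × 1,024 × 512 = 2^10 × 2^10 × 2^9 = 2^29, so n = 29.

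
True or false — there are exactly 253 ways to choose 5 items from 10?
False
C(10,5) = 252 ≠ 253.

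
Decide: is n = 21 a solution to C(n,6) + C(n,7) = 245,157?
C(21,6) + C(21,7) = 54,264 + 116,280 = 170,544, which does not equal 245,157.
Final answer: No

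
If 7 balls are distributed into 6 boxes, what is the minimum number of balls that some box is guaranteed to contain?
2

Solution: Pigeonhole: ⌈7/6⌉ = 2.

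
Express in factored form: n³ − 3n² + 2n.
n(n − 1)(n − 2)
n³ − 3n² + 2n = n(n² − 3n + 2) = n(n − 1)(n − 2).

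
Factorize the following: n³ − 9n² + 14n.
n(n − 2)(n − 7)

Explanation: n³ − 9n² + 14n = n(n² − 9n + 14) = n(n − 2)(n − 7).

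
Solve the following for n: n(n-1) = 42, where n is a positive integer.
7

Reasoning: n² − n − 42 = 0, so n = (1 ± √(1 + 4·42))/2 = (1 ± √169)/2 = (1 ± 13)/2, i.e. n = 7 or n = -6. Taking the positive root, n = 7 (check: 7×6 = 42).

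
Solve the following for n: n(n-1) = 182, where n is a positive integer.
14

Explanation: n² − n − 182 = 0, so n = (1 ± √(1 + 4·182))/2 = (1 ± √729)/2 = (1 ± 27)/2, i.e. n = 14 or n = -13. Taking the positive root, n = 14 (check: 14×13 = 182).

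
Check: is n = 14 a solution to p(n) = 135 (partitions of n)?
Pentagonal recurrence p(n) = p(n−1) + p(n−2) − p(n−5) − p(n−7) + …: p(14) = p(13) + p(12) − p(9) − p(7) + p(2) = 101 + 77 − 30 − 15 + 2 = 135, which equals 135.
Final answer: Yes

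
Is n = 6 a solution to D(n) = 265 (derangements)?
D(6) = (6-1)·[D(5) + D(4)] = 5·[44 + 9] = 265, which equals 265.

Answer: Yes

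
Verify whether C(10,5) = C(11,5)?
False

Reasoning: LHS = C(10,5) = 252; RHS = C(11,5) = 462. 252 ≠ 462, so the statement does not hold.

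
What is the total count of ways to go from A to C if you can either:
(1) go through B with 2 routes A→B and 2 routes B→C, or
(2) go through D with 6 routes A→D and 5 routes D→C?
Route via B: 2×2=4. Route via D: 6×5=30. Total: 34.

Answer: 34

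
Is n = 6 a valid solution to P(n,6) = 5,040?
No

Solution: P(6,6) = 6·5·4·3·2·1 = 720, which does not equal 5,040.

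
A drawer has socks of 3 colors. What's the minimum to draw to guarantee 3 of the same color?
7
Worst case: 2 of each = 6. One more: 7.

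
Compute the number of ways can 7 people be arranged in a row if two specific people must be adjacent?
1,440

Reasoning: Treat pair as unit: (7-1)! arrangements × 2 internal orders = 1,440.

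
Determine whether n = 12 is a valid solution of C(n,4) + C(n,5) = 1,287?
Yes

Solution: C(12,4) + C(12,5) = 495 + 792 = 1,287, which equals 1,287.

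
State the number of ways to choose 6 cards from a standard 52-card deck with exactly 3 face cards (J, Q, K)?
2,173,600

12 face cards and 40 non-face cards: C(12,3) × C(40,3) = 220 × 9,880 = 2,173,600.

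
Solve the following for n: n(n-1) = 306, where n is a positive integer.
n² − n − 306 = 0, so n = (1 ± √(1 + 4·306))/2 = (1 ± √1,225)/2 = (1 ± 35)/2, i.e. n = 18 or n = -17. Taking the positive root, n = 18 (check: 18×17 = 306).
Final answer: 18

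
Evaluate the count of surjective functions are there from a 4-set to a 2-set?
Onto functions = 2! × S(4,2)
First compute S(4,2) via recurrence:
Using the Stirling recurrence: S(n,k) = k·S(n-1,k) + S(n-1,k-1)
S(4,2) = 2·S(3,2) + S(3,1)
         = 2·3 + 1
         = 6 + 1
         = 7
Then: 2 × 7 = 14
Final answer: 14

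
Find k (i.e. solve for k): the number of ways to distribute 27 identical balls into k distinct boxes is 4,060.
4
Stars and bars: the count is C(27+k−1, k−1), increasing in k. k=2: C(28,1) = 28, k=3: C(29,2) = 406, k=4: C(30,3) = 4,060 ✓. So k = 4.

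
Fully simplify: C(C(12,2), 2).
2,145

Solution: C(12,2) = 66, then C(66, 2) = 2,145.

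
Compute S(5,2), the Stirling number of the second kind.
15

Solution: Using the Stirling recurrence: S(n,k) = k·S(n-1,k) + S(n-1,k-1)
S(5,2) = 2·S(4,2) + S(4,1)
         = 2·7 + 1
         = 14 + 1
         = 15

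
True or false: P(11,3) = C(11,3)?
False

Working:
P(11,3) = 990 but C(11,3) = 165; they differ by a factor of 3! = 6, so the statement does not hold.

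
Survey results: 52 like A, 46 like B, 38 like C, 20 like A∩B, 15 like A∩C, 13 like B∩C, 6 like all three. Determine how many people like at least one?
94
|A∪B∪C| = 52+46+38-20-15-13+6 = 94.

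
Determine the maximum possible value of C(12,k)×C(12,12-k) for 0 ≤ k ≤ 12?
853,776

Reasoning: C(12,k)·C(12,12-k) = C(12,k)², maximised at the centre k = 6: C(12,6)² = 853,776.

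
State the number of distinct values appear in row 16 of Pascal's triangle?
9

Row 16 has entries C(16,0)..C(16,16); by symmetry C(16,k)=C(16,16-k), giving 9 distinct values.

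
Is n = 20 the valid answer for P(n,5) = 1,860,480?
P(20,5) = 20·19·18·17·16 = 1,860,480, which equals 1,860,480.
Final answer: Yes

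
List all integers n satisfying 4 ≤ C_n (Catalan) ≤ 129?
3, 4, 5

Solution: C_2=2; C_3=5; C_4=14; C_5=42; C_6=132. So valid n = 3, 4, 5.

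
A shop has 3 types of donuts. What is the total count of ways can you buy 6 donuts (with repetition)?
28

Working:
Stars and bars: C(6+3-1, 6) = C(8, 6) = 28.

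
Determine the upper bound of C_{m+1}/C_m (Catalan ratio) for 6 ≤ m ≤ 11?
46/13

Reasoning: C_{m+1}/C_m = 2(2m+1)/(m+2), which increases with m. Maximum at m = 11: 2·23/13 = 46/13.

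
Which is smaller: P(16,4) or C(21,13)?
P(16,4)

Reasoning: P(16,4)=43,680, C(21,13)=203,490.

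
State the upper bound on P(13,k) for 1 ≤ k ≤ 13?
6,227,020,800

Reasoning: P(13,k) increases in k, so maximum at k = 13: 13! = 6,227,020,800.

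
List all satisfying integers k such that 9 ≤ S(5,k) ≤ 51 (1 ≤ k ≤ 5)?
2, 3, 4

S(5,1)=1; S(5,2)=15; S(5,3)=25; S(5,4)=10; S(5,5)=1. So valid k = 2, 3, 4.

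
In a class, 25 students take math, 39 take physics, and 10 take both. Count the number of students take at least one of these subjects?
54

Reasoning: |A∪B| = |A|+|B|-|A∩B| = 25+39-10 = 54.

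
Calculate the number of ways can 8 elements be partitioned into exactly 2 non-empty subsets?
This equals S(8,2), the Stirling number of the 2nd kind.
Using the Stirling recurrence: S(n,k) = k·S(n-1,k) + S(n-1,k-1)
S(8,2) = 2·S(7,2) + S(7,1)
         = 2·63 + 1
         = 126 + 1
         = 127
Final answer: 127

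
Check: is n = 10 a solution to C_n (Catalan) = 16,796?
C_10 = C(20,10)/(10+1) = 184,756/11 = 16,796, which equals 16,796.

Answer: Yes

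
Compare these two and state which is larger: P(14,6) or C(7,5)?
P(14,6)
P(14,6)=2,162,160, C(7,5)=21.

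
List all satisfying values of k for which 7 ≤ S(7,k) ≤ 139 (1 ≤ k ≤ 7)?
2, 6

Solution: S(7,1)=1; S(7,2)=63; S(7,3)=301; S(7,4)=350; S(7,5)=140; S(7,6)=21; S(7,7)=1. So valid k = 2, 6.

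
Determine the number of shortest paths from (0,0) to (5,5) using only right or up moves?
Choose 5 rights from 10 moves: C(10,5) = 252.

Answer: 252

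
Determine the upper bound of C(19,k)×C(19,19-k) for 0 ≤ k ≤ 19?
8,533,694,884
C(19,k)·C(19,19-k) = C(19,k)², maximised at the centre k = 9: C(19,9)² = 8,533,694,884.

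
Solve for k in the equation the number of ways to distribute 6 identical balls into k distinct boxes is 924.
Stars and bars: the count is C(6+k−1, k−1), increasing in k. k=5: C(10,4) = 210, k=6: C(11,5) = 462, k=7: C(12,6) = 924 ✓. So k = 7.

Answer: 7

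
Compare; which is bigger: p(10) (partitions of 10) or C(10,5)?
Pentagonal recurrence p(n) = p(n−1) + p(n−2) − p(n−5) − p(n−7) + …: p(10) = p(9) + p(8) − p(5) − p(3) = 30 + 22 − 7 − 3 = 42; C(10,5) = 252.

Answer: C(10,5)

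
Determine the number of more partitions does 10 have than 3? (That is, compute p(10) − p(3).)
Pentagonal recurrence p(n) = p(n−1) + p(n−2) − p(n−5) − p(n−7) + …: p(10) = p(9) + p(8) − p(5) − p(3) = 30 + 22 − 7 − 3 = 42.
p(3) = p(2) + p(1) = 2 + 1 = 3.
Difference = 42 − 3 = 39.
Final answer: 39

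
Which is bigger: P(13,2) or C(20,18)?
P(13,2)=156, C(20,18)=190.

Answer: C(20,18)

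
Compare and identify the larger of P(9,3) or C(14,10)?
C(14,10)

Reasoning: P(9,3)=504, C(14,10)=1,001.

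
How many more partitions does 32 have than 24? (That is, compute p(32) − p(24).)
6,774

Working:
Pentagonal recurrence p(n) = p(n−1) + p(n−2) − p(n−5) − p(n−7) + …: p(32) = p(31) + p(30) − p(27) − p(25) + p(20) + p(17) − p(10) − p(6) = 6,842 + 5,604 − 3,010 − 1,958 + 627 + 297 − 42 − 11 = 8,349.
p(24) = p(23) + p(22) − p(19) − p(17) + p(12) + p(9) − p(2) = 1,255 + 1,002 − 490 − 297 + 77 + 30 − 2 = 1,575.
Difference = 8,349 − 1,575 = 6,774.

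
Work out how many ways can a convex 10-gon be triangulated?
1,430
Using the Catalan number formula: C_n = C(2n, n) / (n+1)
C_8 = C(16, 8) / (8+1)
     = 12870 / 9
     = 1,430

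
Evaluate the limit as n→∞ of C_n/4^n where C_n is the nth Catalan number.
0

C_n ~ 4^n/(n^(3/2)√π), so n^0·C_n/4^n ~ n^(0 − 3/2)/√π → 0.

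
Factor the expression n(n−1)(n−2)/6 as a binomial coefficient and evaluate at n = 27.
C(n,3); C(27,3) = 2,925

Solution: n(n−1)(n−2)/6 = n!/(3!(n−3)!) = C(n,3). At n = 27: C(27,3) = 2,925.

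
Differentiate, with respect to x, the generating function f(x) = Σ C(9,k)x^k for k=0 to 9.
Σ k·C(9,k)x^(k-1) for k=1 to 9

Explanation: Term-by-term differentiation gives Σ k·C(9,k)x^{k-1} for k=1 to 9.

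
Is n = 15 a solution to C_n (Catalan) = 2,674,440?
No

Reasoning: C_15 = C(30,15)/(15+1) = 155,117,520/16 = 9,694,845, which does not equal 2,674,440.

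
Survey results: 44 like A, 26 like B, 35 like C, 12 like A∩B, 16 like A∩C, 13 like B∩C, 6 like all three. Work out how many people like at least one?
70

Reasoning: |A∪B∪C| = 44+26+35-12-16-13+6 = 70.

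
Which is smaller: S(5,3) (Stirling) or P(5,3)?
S(5,3)
S(5,3) = 3·S(4,3) + S(4,2) = 3·6 + 7 = 25; P(5,3) = 60.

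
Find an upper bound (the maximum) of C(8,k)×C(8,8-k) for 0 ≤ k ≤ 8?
4,900

Solution: C(8,k)·C(8,8-k) = C(8,k)², maximised at the centre k = 4: C(8,4)² = 4,900.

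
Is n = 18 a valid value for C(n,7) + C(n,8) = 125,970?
No
C(18,7) + C(18,8) = 31,824 + 43,758 = 75,582, which does not equal 125,970.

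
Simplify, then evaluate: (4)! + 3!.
(4)! + 3! = (4)·3! + 3! = (4+1)·3! = 5·3! = 30.

Answer: 30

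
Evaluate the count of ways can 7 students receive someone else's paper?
1,854

Working:
Using D(n) = (n-1)[D(n-1) + D(n-2)]:
D(7) = (7-1) × [D(6) + D(5)]
      = 6 × [265 + 44]
      = 6 × 309
      = 1,854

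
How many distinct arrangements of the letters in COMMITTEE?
45,360

Explanation: Word has 9 letters (C=1, O=1, M=2, I=1, T=2, E=2). Arrangements: 9!/Π(k!) = 45,360.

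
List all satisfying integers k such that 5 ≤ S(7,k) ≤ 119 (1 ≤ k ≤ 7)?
2, 6

Working:
S(7,1)=1; S(7,2)=63; S(7,3)=301; S(7,4)=350; S(7,5)=140; S(7,6)=21; S(7,7)=1. So valid k = 2, 6.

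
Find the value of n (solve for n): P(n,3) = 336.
8
P(n,3) = n(n−1)(n−2) is increasing in n; n(n−1)(n−2) ≈ (n−1)^3 = 336 gives n ≈ 8.0. Check: P(6,3) = 120, P(7,3) = 210, P(8,3) = 336 ✓. So n = 8.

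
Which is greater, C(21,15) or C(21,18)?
C(21,15)
C(21,15)=54,264, C(21,18)=1,330.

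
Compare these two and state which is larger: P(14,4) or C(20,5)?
P(14,4)=24,024, C(20,5)=15,504.

Answer: P(14,4)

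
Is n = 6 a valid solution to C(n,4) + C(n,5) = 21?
C(6,4) + C(6,5) = 15 + 6 = 21, which equals 21.
Final answer: Yes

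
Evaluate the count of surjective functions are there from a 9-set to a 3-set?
18,150

Solution: Onto functions = 3! × S(9,3)
First compute S(9,3) via recurrence:
Using the Stirling recurrence: S(n,k) = k·S(n-1,k) + S(n-1,k-1)
S(9,3) = 3·S(8,3) + S(8,2)
         = 3·966 + 127
         = 2898 + 127
         = 3,025
Then: 6 × 3025 = 18,150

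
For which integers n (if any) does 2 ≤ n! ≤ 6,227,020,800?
2, 3, 4, 5, 6, 7, 8, 9, 10, 11, 12, 13

Explanation: n! is strictly increasing; 2! = 2 and 13! = 6,227,020,800, so valid n = 2, 3, 4, 5, 6, 7, 8, 9, 10, 11, 12, 13.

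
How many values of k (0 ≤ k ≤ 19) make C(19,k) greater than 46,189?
6

Working:
Row 19 is unimodal and symmetric about k=19/2. C(19,6)=27,132 ≤ 46,189; C(19,7)=50,388 > 46,189; by symmetry C(19,k) > 46,189 for k = 7..12. That's 12 - 7 + 1 = 6 values.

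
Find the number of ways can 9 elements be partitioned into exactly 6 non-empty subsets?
This equals S(9,6), the Stirling number of the 2nd kind.
Using the Stirling recurrence: S(n,k) = k·S(n-1,k) + S(n-1,k-1)
S(9,6) = 6·S(8,6) + S(8,5)
         = 6·266 + 1050
         = 1596 + 1050
         = 2,646

Answer: 2,646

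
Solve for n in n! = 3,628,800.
10
n! is strictly increasing. 8! = 40,320, 9! = 362,880, 10! = 3,628,800 ✓. So n = 10.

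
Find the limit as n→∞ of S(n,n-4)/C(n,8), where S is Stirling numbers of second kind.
105

The leading term of S(n,n-4) as a polynomial in n is (7)!!·C(n,8), so the ratio → (7)!! = 105.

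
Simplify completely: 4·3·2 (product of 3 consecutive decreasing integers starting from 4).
24
This is P(4,3) = 4!/(1)! = 24.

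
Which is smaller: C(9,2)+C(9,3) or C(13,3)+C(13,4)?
First=120, Second=1,001.
Final answer: C(9,2)+C(9,3)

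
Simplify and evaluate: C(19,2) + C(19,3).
1,140

By Pascal's identity: C(20,3) = 1,140.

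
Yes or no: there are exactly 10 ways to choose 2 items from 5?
Yes

C(5,2) = 10.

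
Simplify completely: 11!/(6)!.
This equals 11×10×...×7 = 55,440.
Final answer: 55,440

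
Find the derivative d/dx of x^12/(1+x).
Quotient rule: [12x^{11}(1+x) - x^12]/(1+x)².

Answer: (12x^11(1+x) - x^12)/(1+x)²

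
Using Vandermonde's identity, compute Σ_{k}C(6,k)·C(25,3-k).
= C(6+25,3) = C(31,3) = 4,495.

Answer: 4,495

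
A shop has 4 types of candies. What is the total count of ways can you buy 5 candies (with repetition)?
56

Reasoning: Stars and bars: C(5+4-1, 5) = C(8, 5) = 56.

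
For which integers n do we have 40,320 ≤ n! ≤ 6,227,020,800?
n! is strictly increasing; 8! = 40,320 and 13! = 6,227,020,800, so valid n = 8, 9, 10, 11, 12, 13.
Final answer: 8, 9, 10, 11, 12, 13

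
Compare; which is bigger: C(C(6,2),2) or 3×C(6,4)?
C(C(6,2),2)

Working:
C(C(6,2),2)=105, 3×C(6,4)=45.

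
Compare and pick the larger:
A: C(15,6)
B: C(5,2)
A

Explanation: A=C(15,6)=5,005, B=C(5,2)=10.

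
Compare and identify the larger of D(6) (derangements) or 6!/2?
D(6) = (6-1)·[D(5) + D(4)] = 5·[44 + 9] = 265; 6!/2 = 720/2 = 360.

Answer: 6!/2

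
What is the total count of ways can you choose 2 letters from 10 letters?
45

Reasoning: C(10,2) = 10! / (2! × (10-2)!)
         = 10! / (2! × 8!)
         = 45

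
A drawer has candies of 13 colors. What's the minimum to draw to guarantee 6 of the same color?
66

Reasoning: Worst case: 5 of each = 65. One more: 66.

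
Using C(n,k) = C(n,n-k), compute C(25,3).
2,300

Reasoning: C(25,3) = C(25,22) = 2,300.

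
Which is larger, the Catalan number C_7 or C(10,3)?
C_7

Solution: C_7 = C(14,7)/(7+1) = 3,432/8 = 429; C(10,3) = 120.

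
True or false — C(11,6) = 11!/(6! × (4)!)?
False

The correct denominator is 6!×5!, giving C(11,6) = 462; the stated RHS is 11!/(6!×4!) = 2,310 ≠ 462, so the statement does not hold.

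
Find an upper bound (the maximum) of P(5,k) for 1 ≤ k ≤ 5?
120

Working:
P(5,k) increases in k, so maximum at k = 5: 5! = 120.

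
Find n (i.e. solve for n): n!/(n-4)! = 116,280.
20
n!/(n-4)! = n×(n-1)×(n-2)×(n-3), a product of 4 consecutive integers ≈ (n−1.5)^4. 116,280^(1/4) + 1.5 ≈ 20.0; check n = 20: 20×19×18×17 = 116,280 ✓. So n = 20.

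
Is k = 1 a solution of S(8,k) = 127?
No

Explanation: S(8,1) = 1·S(7,1) + S(7,0) = 1·1 + 0 = 1, which does not equal 127.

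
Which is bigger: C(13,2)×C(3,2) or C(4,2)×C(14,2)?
C(4,2)×C(14,2)

C(13,2)×C(3,2)=234, C(4,2)×C(14,2)=546.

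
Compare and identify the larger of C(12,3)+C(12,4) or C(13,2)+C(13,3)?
C(12,3)+C(12,4)

Explanation: First=715, Second=364.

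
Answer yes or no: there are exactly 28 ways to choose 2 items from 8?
Yes

Explanation: C(8,2) = 28.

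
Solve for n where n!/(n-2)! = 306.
18

Working:
n!/(n-2)! = n×(n-1), a product of 2 consecutive integers ≈ (n−0.5)^2. 306^(1/2) + 0.5 ≈ 18.0; check n = 18: 18×17 = 306 ✓. So n = 18.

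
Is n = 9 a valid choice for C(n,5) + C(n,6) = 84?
No

Working:
C(9,5) + C(9,6) = 126 + 84 = 210, which does not equal 84.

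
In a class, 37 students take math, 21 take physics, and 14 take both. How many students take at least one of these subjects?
44

Solution: |A∪B| = |A|+|B|-|A∩B| = 37+21-14 = 44.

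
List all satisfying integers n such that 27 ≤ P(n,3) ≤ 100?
5

Explanation: P(4,3)=24; P(5,3)=60; P(6,3)=120. So valid n = 5.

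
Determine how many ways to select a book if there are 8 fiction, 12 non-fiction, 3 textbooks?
23

Working:
By the addition principle: 8 + 12 + 3 = 23.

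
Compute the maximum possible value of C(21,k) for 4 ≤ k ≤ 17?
352,716

C(21,k) is maximised at the centre of the row: C(21,10) = 352,716.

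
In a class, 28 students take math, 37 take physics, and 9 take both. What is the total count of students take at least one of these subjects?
56

|A∪B| = |A|+|B|-|A∩B| = 28+37-9 = 56.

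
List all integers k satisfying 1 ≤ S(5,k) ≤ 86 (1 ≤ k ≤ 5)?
1, 2, 3, 4, 5

Explanation: S(5,1)=1; S(5,2)=15; S(5,3)=25; S(5,4)=10; S(5,5)=1. So valid k = 1, 2, 3, 4, 5.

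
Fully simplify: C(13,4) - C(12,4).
220

Solution: C(13,4) - C(12,4) = C(12,3) = 220.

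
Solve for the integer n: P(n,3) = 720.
10

Reasoning: P(n,3) = n(n−1)(n−2) is increasing in n; n(n−1)(n−2) ≈ (n−1)^3 = 720 gives n ≈ 10.0. Check: P(8,3) = 336, P(9,3) = 504, P(10,3) = 720 ✓. So n = 10.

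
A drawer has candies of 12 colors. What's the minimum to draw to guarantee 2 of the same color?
13

Working:
Worst case: 1 of each = 12. One more: 13.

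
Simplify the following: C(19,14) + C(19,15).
By Pascal's identity: C(20,15) = 15,504.
Final answer: 15,504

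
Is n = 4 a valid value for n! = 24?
4! = 4·3! = 4·6 = 24, which equals 24.

Answer: Yes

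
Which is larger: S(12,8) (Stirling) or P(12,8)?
P(12,8)

Explanation: S(12,8) = 8·S(11,8) + S(11,7) = 8·11,880 + 63,987 = 159,027; P(12,8) = 19,958,400.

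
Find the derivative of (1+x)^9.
9(1+x)^8

Solution: Using the power rule: d/dx (1+x)^9 = 9(1+x)^{8}.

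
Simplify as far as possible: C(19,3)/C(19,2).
17/3
C(n,k+1)/C(n,k) = (n−k)/(k+1). Here (19−2)/(2+1) = 17/3 = 17/3.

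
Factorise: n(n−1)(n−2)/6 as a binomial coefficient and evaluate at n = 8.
C(n,3); C(8,3) = 56

n(n−1)(n−2)/6 = n!/(3!(n−3)!) = C(n,3). At n = 8: C(8,3) = 56.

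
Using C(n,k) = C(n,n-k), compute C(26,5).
65,780

Working:
C(26,5) = C(26,21) = 65,780.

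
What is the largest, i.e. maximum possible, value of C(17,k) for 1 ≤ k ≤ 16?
24,310

Working:
C(17,k) is maximised at the centre of the row: C(17,8) = 24,310.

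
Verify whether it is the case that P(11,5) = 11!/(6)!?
True

Reasoning: Permutation formula P(n,k) = n!/(n-k)!: 11!/6! = 39,916,800/720 = 55,440 = P(11,5). The statement holds.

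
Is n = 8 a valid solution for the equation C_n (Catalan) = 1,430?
Yes

Solution: C_8 = C(16,8)/(8+1) = 12,870/9 = 1,430, which equals 1,430.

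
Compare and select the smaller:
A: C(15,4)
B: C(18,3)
B

Explanation: A=C(15,4)=1,365, B=C(18,3)=816.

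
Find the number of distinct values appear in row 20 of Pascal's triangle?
11

Working:
Row 20 has entries C(20,0)..C(20,20); by symmetry C(20,k)=C(20,20-k), giving 11 distinct values.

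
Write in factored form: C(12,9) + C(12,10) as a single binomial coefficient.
By Pascal's identity: C(12,9) + C(12,10) = C(13,10) = 286.
Final answer: C(13,10)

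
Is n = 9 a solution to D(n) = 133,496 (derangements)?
Yes

D(9) = (9-1)·[D(8) + D(7)] = 8·[14,833 + 1,854] = 133,496, which equals 133,496.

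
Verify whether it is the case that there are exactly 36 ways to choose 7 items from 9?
True
C(9,7) = 36.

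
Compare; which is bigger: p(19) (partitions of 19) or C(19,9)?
Pentagonal recurrence p(n) = p(n−1) + p(n−2) − p(n−5) − p(n−7) + …: p(19) = p(18) + p(17) − p(14) − p(12) + p(7) + p(4) = 385 + 297 − 135 − 77 + 15 + 5 = 490; C(19,9) = 92,378.
Final answer: C(19,9)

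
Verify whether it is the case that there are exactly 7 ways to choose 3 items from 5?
False
C(5,3) = 10 ≠ 7.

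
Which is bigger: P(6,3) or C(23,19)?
C(23,19)

Working:
P(6,3)=120, C(23,19)=8,855.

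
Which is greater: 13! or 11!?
13!

Explanation: 13!=6,227,020,800, 11!=39,916,800. 13! > 11!.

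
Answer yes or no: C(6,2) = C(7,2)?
No

LHS = C(6,2) = 15; RHS = C(7,2) = 21. 15 ≠ 21, so the statement does not hold.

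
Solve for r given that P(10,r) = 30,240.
5

Reasoning: P(10,r) = 10·9·…·(10−r+1), a product of r factors. Multiplying down from 10: 10 = 10; 10·9 = 90; 10·9·8 = 720; 10·9·8·7 = 5,040; 10·9·8·7·6 = 30,240 ✓ (5 factors). So r = 5.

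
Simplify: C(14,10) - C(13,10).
715

Solution: C(14,10) - C(13,10) = C(13,9) = 715.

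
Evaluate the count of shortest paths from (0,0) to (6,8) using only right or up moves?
3,003

Working:
Choose 6 rights from 14 moves: C(14,6) = 3,003.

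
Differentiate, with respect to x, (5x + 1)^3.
15(5x + 1)^2

Chain rule: 3(5x+1)^{2} × 5 = 15(5x+1)^{2}.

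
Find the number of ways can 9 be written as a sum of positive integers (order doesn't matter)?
30

Solution: Pentagonal recurrence p(n) = p(n−1) + p(n−2) − p(n−5) − p(n−7) + …: p(9) = p(8) + p(7) − p(4) − p(2) = 22 + 15 − 5 − 2 = 30.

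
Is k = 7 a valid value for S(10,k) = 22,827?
S(10,7) = 7·S(9,7) + S(9,6) = 7·462 + 2,646 = 5,880, which does not equal 22,827.

Answer: No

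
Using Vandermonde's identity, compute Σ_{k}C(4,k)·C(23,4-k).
= C(4+23,4) = C(27,4) = 17,550.

Answer: 17,550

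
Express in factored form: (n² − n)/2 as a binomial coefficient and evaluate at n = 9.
C(n,2); C(9,2) = 36
(n² − n)/2 = n(n−1)/2 = C(n,2). At n = 9: C(9,2) = 36.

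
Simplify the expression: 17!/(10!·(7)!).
19,448

Reasoning: This is C(17,10) = 19,448.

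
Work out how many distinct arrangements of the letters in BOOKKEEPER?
151,200

Solution: Word has 10 letters (B=1, O=2, K=2, E=3, P=1, R=1). Arrangements: 10!/Π(k!) = 151,200.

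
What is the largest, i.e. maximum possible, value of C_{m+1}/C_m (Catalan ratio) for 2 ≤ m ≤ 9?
38/11

C_{m+1}/C_m = 2(2m+1)/(m+2), which increases with m. Maximum at m = 9: 2·19/11 = 38/11.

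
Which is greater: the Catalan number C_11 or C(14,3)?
C_11

Solution: C_11 = C(22,11)/(11+1) = 705,432/12 = 58,786; C(14,3) = 364.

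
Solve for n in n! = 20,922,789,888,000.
16

Explanation: n! is strictly increasing. 14! = 87,178,291,200, 15! = 1,307,674,368,000, 16! = 20,922,789,888,000 ✓. So n = 16.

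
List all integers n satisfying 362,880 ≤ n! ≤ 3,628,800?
9, 10

Explanation: n! is strictly increasing; 9! = 362,880 and 10! = 3,628,800, so valid n = 9, 10.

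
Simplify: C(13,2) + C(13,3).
364

Explanation: By Pascal's identity: C(14,3) = 364.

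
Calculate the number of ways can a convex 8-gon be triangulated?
132

Solution: Using the Catalan number formula: C_n = C(2n, n) / (n+1)
C_6 = C(12, 6) / (6+1)
     = 924 / 7
     = 132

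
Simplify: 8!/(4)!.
1,680
This equals 8×7×...×5 = 1,680.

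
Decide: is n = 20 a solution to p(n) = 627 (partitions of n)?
Yes

Reasoning: Pentagonal recurrence p(n) = p(n−1) + p(n−2) − p(n−5) − p(n−7) + …: p(20) = p(19) + p(18) − p(15) − p(13) + p(8) + p(5) = 490 + 385 − 176 − 101 + 22 + 7 = 627, which equals 627.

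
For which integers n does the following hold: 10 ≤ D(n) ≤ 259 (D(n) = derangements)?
5

Reasoning: Using D(n) = (n−1)[D(n−1) + D(n−2)] with D(1)=0, D(2)=1: D(4)=9; D(5)=44; D(6)=265. So valid n = 5.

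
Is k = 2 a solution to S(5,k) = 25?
No

S(5,2) = 2·S(4,2) + S(4,1) = 2·7 + 1 = 15, which does not equal 25.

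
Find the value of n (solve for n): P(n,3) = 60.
P(n,3) = n(n−1)(n−2) is increasing in n; n(n−1)(n−2) ≈ (n−1)^3 = 60 gives n ≈ 4.9. Check: P(3,3) = 6, P(4,3) = 24, P(5,3) = 60 ✓. So n = 5.
Final answer: 5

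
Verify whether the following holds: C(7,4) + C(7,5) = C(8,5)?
True

Explanation: Pascal's identity: LHS = 35 + 21 = 56; RHS = C(8,5) = 56. Both sides agree, so the statement holds.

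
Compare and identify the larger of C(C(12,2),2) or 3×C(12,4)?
C(C(12,2),2)
C(C(12,2),2)=2,145, 3×C(12,4)=1,485.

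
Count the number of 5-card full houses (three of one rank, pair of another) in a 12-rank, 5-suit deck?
13,200
Triple rank: 12. Triple suits: C(5,3)=10. Pair rank: 11. Pair suits: C(5,2)=10. Total: 13,200.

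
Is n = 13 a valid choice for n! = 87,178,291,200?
13! = 13·12! = 13·479,001,600 = 6,227,020,800, which does not equal 87,178,291,200.

Answer: No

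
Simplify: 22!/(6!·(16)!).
This is C(22,6) = 74,613.
Final answer: 74,613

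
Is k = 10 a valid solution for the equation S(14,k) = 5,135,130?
No

Working:
S(14,10) = 10·S(13,10) + S(13,9) = 10·39,325 + 359,502 = 752,752, which does not equal 5,135,130.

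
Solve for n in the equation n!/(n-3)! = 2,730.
n!/(n-3)! = n×(n-1)×(n-2), a product of 3 consecutive integers ≈ (n−1)^3. 2,730^(1/3) + 1 ≈ 15.0; check n = 15: 15×14×13 = 2,730 ✓. So n = 15.

Answer: 15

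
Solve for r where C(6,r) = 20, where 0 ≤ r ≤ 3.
C(6,r) is increasing for 0 ≤ r ≤ 3. Stepping up (C(6,r+1) = C(6,r)·(6−r)/(r+1)): C(6,1) = 6, C(6,2) = 15, C(6,3) = 20 ✓. So r = 3.
Final answer: 3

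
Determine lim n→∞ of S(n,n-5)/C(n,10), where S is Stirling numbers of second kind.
945

Solution: The leading term of S(n,n-5) as a polynomial in n is (9)!!·C(n,10), so the ratio → (9)!! = 945.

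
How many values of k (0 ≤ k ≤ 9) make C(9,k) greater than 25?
6
Row 9 is unimodal and symmetric about k=9/2. C(9,1)=9 ≤ 25; C(9,2)=36 > 25; by symmetry C(9,k) > 25 for k = 2..7. That's 7 - 2 + 1 = 6 values.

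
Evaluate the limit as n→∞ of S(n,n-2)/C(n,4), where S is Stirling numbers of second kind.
3

Working:
The leading term of S(n,n-2) as a polynomial in n is (3)!!·C(n,4), so the ratio → (3)!! = 3.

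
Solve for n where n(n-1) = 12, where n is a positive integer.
n² − n − 12 = 0, so n = (1 ± √(1 + 4·12))/2 = (1 ± √49)/2 = (1 ± 7)/2, i.e. n = 4 or n = -3. Taking the positive root, n = 4 (check: 4×3 = 12).
Final answer: 4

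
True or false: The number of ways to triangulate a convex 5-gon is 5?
Triangulations of a convex 5-gon are counted by the Catalan number C_3: C_3 = C(6,3)/(3+1) = 20/4 = 5.

Answer: True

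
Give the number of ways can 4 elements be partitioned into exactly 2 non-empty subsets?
This equals S(4,2), the Stirling number of the 2nd kind.
Using the Stirling recurrence: S(n,k) = k·S(n-1,k) + S(n-1,k-1)
S(4,2) = 2·S(3,2) + S(3,1)
         = 2·3 + 1
         = 6 + 1
         = 7

Answer: 7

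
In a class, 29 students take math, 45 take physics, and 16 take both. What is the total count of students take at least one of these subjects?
|A∪B| = |A|+|B|-|A∩B| = 29+45-16 = 58.

Answer: 58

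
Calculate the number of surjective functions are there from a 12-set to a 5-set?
165,528,000

Reasoning: Onto functions = 5! × S(12,5)
First compute S(12,5) via recurrence:
Using the Stirling recurrence: S(n,k) = k·S(n-1,k) + S(n-1,k-1)
S(12,5) = 5·S(11,5) + S(11,4)
         = 5·246730 + 145750
         = 1233650 + 145750
         = 1,379,400
Then: 120 × 1379400 = 165,528,000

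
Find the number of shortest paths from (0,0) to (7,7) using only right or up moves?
Choose 7 rights from 14 moves: C(14,7) = 3,432.

Answer: 3,432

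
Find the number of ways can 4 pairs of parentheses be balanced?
Using the Catalan number formula: C_n = C(2n, n) / (n+1)
C_4 = C(8, 4) / (4+1)
     = 70 / 5
     = 14

Answer: 14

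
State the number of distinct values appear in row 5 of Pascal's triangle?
3

Explanation: Row 5 has entries C(5,0)..C(5,5); by symmetry C(5,k)=C(5,5-k), giving 3 distinct values.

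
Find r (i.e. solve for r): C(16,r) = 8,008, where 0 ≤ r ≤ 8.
6

C(16,r) is increasing for 0 ≤ r ≤ 8. Stepping up (C(16,r+1) = C(16,r)·(16−r)/(r+1)): C(16,1) = 16, C(16,2) = 120, C(16,3) = 560, C(16,4) = 1,820, C(16,5) = 4,368, C(16,6) = 8,008 ✓. So r = 6.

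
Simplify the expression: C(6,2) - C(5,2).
C(6,2) - C(5,2) = C(5,1) = 5.

Answer: 5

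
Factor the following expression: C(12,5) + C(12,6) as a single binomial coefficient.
C(13,6)

Explanation: By Pascal's identity: C(12,5) + C(12,6) = C(13,6) = 1,716.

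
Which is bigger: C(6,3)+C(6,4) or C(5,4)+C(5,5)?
First=35, Second=6.

Answer: C(6,3)+C(6,4)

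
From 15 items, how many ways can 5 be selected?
C(15,5) = 15! / (5! × (15-5)!)
         = 15! / (5! × 10!)
         = 3,003

Answer: 3,003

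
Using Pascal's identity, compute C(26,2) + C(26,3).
2,925

Explanation: C(26,2) + C(26,3) = C(27,3) = 2,925.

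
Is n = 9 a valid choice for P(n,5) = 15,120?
P(9,5) = 9·8·7·6·5 = 15,120, which equals 15,120.
Final answer: Yes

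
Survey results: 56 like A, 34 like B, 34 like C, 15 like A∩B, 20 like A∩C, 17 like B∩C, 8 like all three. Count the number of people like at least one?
80

Working:
|A∪B∪C| = 56+34+34-15-20-17+8 = 80.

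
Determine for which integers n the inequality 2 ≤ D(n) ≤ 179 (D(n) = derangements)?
3, 4, 5

Solution: Using D(n) = (n−1)[D(n−1) + D(n−2)] with D(1)=0, D(2)=1: D(2)=1; D(3)=2; D(4)=9; D(5)=44; D(6)=265. So valid n = 3, 4, 5.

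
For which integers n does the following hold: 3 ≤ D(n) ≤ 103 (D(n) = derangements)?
4, 5

Solution: Using D(n) = (n−1)[D(n−1) + D(n−2)] with D(1)=0, D(2)=1: D(3)=2; D(4)=9; D(5)=44; D(6)=265. So valid n = 4, 5.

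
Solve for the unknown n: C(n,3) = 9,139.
39

Solution: C(n,3) = n(n−1)(n−2)/3! is increasing in n, and n(n−1)(n−2) = 3!·9,139 = 54,834 ≈ (n−1)^3 gives n ≈ 39.0. Check: C(37,3) = 7,770, C(38,3) = 8,436, C(39,3) = 9,139 ✓. So n = 39.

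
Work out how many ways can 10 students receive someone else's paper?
1,334,961

Using D(n) = (n-1)[D(n-1) + D(n-2)]:
D(10) = (10-1) × [D(9) + D(8)]
      = 9 × [133496 + 14833]
      = 9 × 148329
      = 1,334,961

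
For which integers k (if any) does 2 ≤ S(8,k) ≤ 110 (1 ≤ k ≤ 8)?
7

S(8,1)=1; S(8,2)=127; S(8,3)=966; S(8,4)=1,701; S(8,5)=1,050; S(8,6)=266; S(8,7)=28; S(8,8)=1. So valid k = 7.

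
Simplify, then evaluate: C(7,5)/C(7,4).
3/5

Solution: C(n,k+1)/C(n,k) = (n−k)/(k+1). Here (7−4)/(4+1) = 3/5 = 3/5.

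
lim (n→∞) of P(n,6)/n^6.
1

Reasoning: P(n,6) = n(n-1)···(n-5) ≈ n^6 for large n. Limit = 1.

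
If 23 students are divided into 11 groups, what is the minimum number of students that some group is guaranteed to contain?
Pigeonhole: ⌈23/11⌉ = 3.
Final answer: 3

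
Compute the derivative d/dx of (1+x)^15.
15(1+x)^14

Solution: Using the power rule: d/dx (1+x)^15 = 15(1+x)^{14}.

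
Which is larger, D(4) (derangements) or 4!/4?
D(4)

Solution: D(4) = (4-1)·[D(3) + D(2)] = 3·[2 + 1] = 9; 4!/4 = 24/4 = 6.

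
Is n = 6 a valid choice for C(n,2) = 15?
Yes

Explanation: C(6,2) = 6·5/2! = 30/2 = 15, which equals 15.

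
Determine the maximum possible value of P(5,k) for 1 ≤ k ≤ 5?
120

Reasoning: P(5,k) increases in k, so maximum at k = 5: 5! = 120.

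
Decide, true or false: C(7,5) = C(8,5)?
False

Solution: LHS = C(7,5) = 21; RHS = C(8,5) = 56. 21 ≠ 56, so the statement does not hold.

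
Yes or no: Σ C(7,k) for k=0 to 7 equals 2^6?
Binomial theorem: Σ C(7,k) = (1+1)^7 = 2^7 = 128; RHS 2^6 = 64.
Final answer: No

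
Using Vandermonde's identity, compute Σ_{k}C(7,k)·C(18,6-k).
= C(7+18,6) = C(25,6) = 177,100.

Answer: 177,100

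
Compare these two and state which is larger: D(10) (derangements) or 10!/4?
D(10)

D(10) = (10-1)·[D(9) + D(8)] = 9·[133,496 + 14,833] = 1,334,961; 10!/4 = 3,628,800/4 = 907,200.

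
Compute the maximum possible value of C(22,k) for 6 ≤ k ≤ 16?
705,432
C(22,k) is maximised at the centre of the row: C(22,11) = 705,432.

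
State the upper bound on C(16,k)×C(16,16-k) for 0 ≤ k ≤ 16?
165,636,900
C(16,k)·C(16,16-k) = C(16,k)², maximised at the centre k = 8: C(16,8)² = 165,636,900.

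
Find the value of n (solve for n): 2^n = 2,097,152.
21

2,097,152 = 1,024 × 1,024 × 2 = 2^10 × 2^10 × 2^1 = 2^21, so n = 21.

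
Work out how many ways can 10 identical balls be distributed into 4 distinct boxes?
286

C(10+4-1, 4-1) = C(13, 3) = 286.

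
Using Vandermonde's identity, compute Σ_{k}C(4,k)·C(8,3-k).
= C(4+8,3) = C(12,3) = 220.

Answer: 220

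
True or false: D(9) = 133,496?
True
Derangements of 9 elements: D(9) = (9-1)·[D(8) + D(7)] = 8·[14,833 + 1,854] = 133,496.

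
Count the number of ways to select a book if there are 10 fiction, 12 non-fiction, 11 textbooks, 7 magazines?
40

Reasoning: By the addition principle: 10 + 12 + 11 + 7 = 40.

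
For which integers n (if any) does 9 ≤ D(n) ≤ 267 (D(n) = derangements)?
4, 5, 6

Working:
Using D(n) = (n−1)[D(n−1) + D(n−2)] with D(1)=0, D(2)=1: D(3)=2; D(4)=9; D(5)=44; D(6)=265; D(7)=1,854. So valid n = 4, 5, 6.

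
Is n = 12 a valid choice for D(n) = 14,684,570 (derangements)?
No
D(12) = (12-1)·[D(11) + D(10)] = 11·[14,684,570 + 1,334,961] = 176,214,841, which does not equal 14,684,570.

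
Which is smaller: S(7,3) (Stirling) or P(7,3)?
S(7,3) = 3·S(6,3) + S(6,2) = 3·90 + 31 = 301; P(7,3) = 210.
Final answer: P(7,3)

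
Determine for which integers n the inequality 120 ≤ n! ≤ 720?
5, 6

Solution: n! is strictly increasing; 5! = 120 and 6! = 720, so valid n = 5, 6.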